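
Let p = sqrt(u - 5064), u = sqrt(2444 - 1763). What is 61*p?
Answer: 61*sqrt(-5064 + sqrt(681)) ≈ 4329.7*I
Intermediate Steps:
u = sqrt(681) ≈ 26.096
p = sqrt(-5064 + sqrt(681)) (p = sqrt(sqrt(681) - 5064) = sqrt(-5064 + sqrt(681)) ≈ 70.978*I)
61*p = 61*sqrt(-5064 + sqrt(681))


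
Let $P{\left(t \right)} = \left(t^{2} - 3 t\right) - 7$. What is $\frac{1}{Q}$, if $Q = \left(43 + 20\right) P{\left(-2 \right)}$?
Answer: $\frac{1}{189} \approx 0.005291$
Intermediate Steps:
$P{\left(t \right)} = -7 + t^{2} - 3 t$
$Q = 189$ ($Q = \left(43 + 20\right) \left(-7 + \left(-2\right)^{2} - -6\right) = 63 \left(-7 + 4 + 6\right) = 63 \cdot 3 = 189$)
$\frac{1}{Q} = \frac{1}{189}$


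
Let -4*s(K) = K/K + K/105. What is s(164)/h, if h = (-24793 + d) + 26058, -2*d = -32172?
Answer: -269/7287420 ≈ -3.6913e-5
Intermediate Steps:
d = 16086 (d = -½*(-32172) = 16086)
s(K) = -¼ - K/420 (s(K) = -(K/K + K/105)/4 = -(1 + K*(1/105))/4 = -(1 + K/105)/4 = -¼ - K/420)
h = 17351 (h = (-24793 + 16086) + 26058 = -8707 + 26058 = 17351)
s(164)/h = (-¼ - 1/420*164)/17351 = (-¼ - 41/105)*(1/17351) = -269/420*1/17351 = -269/7287420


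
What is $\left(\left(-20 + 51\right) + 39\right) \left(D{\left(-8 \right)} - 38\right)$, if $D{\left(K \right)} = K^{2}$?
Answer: $1820$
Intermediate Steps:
$\left(\left(-20 + 51\right) + 39\right) \left(D{\left(-8 \right)} - 38\right) = \left(\left(-20 + 51\right) + 39\right) \left(\left(-8\right)^{2} - 38\right) = \left(31 + 39\right) \left(64 - 38\right) = 70 \cdot 26 = 1820$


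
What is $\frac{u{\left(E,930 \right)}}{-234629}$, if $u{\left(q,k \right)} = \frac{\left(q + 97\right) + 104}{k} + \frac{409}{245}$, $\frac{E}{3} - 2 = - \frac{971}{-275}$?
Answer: $- \frac{3975402}{490051995125} \approx -8.1122 \cdot 10^{-6}$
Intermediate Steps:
$E = \frac{4563}{275}$ ($E = 6 + 3 \left(- \frac{971}{-275}\right) = 6 + 3 \left(\left(-971\right) \left(- \frac{1}{275}\right)\right) = 6 + 3 \cdot \frac{971}{275} = 6 + \frac{2913}{275} = \frac{4563}{275} \approx 16.593$)
$u{\left(q,k \right)} = \frac{409}{245} + \frac{201 + q}{k}$ ($u{\left(q,k \right)} = \frac{\left(97 + q\right) + 104}{k} + 409 \cdot \frac{1}{245} = \frac{201 + q}{k} + \frac{409}{245} = \frac{409}{245} + \frac{201 + q}{k}$)
$\frac{u{\left(E,930 \right)}}{-234629} = \frac{\frac{1}{930} \left(201 + \frac{4563}{275} + \frac{409}{245} \cdot 930\right)}{-234629} = \frac{201 + \frac{4563}{275} + \frac{76074}{49}}{930} \left(- \frac{1}{234629}\right) = \frac{1}{930} \cdot \frac{23852412}{13475} \left(- \frac{1}{234629}\right) = \frac{3975402}{2088625} \left(- \frac{1}{234629}\right) = - \frac{3975402}{490051995125}$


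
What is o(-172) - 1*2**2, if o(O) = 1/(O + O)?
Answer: -1377/344 ≈ -4.0029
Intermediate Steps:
o(O) = 1/(2*O)
o(-172) - 1*2**2 = (1/2)/(-172) - 1*2**2 = (1/2)*(-1/172) - 1*4 = -1/344 - 4 = -1377/344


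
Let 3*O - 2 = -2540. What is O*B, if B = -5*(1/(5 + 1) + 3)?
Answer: 13395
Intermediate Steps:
O = -846 (O = ⅔ + (⅓)*(-2540) = ⅔ - 2540/3 = -846)
B = -95/6 (B = -5*(1/6 + 3) = -5*(⅙ + 3) = -5*19/6 = -95/6 ≈ -15.833)
O*B = -846*(-95/6) = 13395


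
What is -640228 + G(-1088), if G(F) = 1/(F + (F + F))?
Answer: -2089704193/3264 ≈ -6.4023e+5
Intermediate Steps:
G(F) = 1/(3*F) (G(F) = 1/(F + 2*F) = 1/(3*F))
-640228 + G(-1088) = -640228 + (⅓)/(-1088) = -640228 + (⅓)*(-1/1088) = -640228 - 1/3264 = -2089704193/3264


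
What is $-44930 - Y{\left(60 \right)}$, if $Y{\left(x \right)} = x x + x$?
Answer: $-48590$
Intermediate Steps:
$Y{\left(x \right)} = x + x^{2}$ ($Y{\left(x \right)} = x^{2} + x = x + x^{2}$)
$-44930 - Y{\left(60 \right)} = -44930 - 60 \left(1 + 60\right) = -44930 - 60 \cdot 61 = -44930 - 3660 = -48590$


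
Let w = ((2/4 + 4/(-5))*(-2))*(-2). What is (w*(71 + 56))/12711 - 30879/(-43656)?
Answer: 214360997/308284120 ≈ 0.69534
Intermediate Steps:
w = -6/5 (w = ((2*(¼) + 4*(-⅕))*(-2))*(-2) = ((½ - ⅘)*(-2))*(-2) = -3/10*(-2)*(-2) = (⅗)*(-2) = -6/5 ≈ -1.2000)
(w*(71 + 56))/12711 - 30879/(-43656) = -6*(71 + 56)/5/12711 - 30879/(-43656) = -6/5*127*(1/12711) - 30879*(-1/43656) = -762/5*1/12711 + 10293/14552 = -254/21185 + 10293/14552 = 214360997/308284120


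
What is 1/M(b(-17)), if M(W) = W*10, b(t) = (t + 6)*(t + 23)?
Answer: -1/660 ≈ -0.0015152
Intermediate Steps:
b(t) = (6 + t)*(23 + t)
M(W) = 10*W
1/M(b(-17)) = 1/(10*(138 + (-17)² + 29*(-17))) = 1/(10*(138 + 289 - 493)) = 1/(10*(-66)) = 1/(-660) = -1/660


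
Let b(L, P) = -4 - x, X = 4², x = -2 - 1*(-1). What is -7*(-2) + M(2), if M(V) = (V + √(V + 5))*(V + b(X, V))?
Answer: 12 - √7 ≈ 9.3542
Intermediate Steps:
x = -1 (x = -2 + 1 = -1)
X = 16
b(L, P) = -3 (b(L, P) = -4 - 1*(-1) = -4 + 1 = -3)
M(V) = (-3 + V)*(V + √(5 + V)) (M(V) = (V + √(V + 5))*(V - 3) = (V + √(5 + V))*(-3 + V) = (-3 + V)*(V + √(5 + V)))
-7*(-2) + M(2) = -7*(-2) + (2² - 3*2 - 3*√(5 + 2) + 2*√(5 + 2)) = 14 + (4 - 6 - 3*√7 + 2*√7) = 14 + (-2 - √7) = 12 - √7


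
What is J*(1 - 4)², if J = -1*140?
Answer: -1260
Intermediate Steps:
J = -140
J*(1 - 4)² = -140*(1 - 4)² = -140*(-3)² = -140*9 = -1260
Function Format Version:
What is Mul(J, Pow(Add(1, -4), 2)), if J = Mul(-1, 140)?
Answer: -1260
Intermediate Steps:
J = -140
Mul(J, Pow(Add(1, -4), 2)) = Mul(-140, Pow(Add(1, -4), 2)) = Mul(-140, Pow(-3, 2)) = Mul(-140, 9) = -1260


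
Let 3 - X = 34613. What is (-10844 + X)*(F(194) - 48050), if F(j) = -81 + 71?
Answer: 2184519240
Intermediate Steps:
F(j) = -10
X = -34610 (X = 3 - 1*34613 = 3 - 34613 = -34610)
(-10844 + X)*(F(194) - 48050) = (-10844 - 34610)*(-10 - 48050) = -45454*(-48060) = 2184519240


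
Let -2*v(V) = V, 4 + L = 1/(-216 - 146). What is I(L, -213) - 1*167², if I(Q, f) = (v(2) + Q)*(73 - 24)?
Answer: -10184557/362 ≈ -28134.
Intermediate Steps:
L = -1449/362 (L = -4 + 1/(-216 - 146) = -4 + 1/(-362) = -4 - 1/362 = -1449/362 ≈ -4.0028)
v(V) = -V/2
I(Q, f) = -49 + 49*Q (I(Q, f) = (-½*2 + Q)*(73 - 24) = (-1 + Q)*49 = -49 + 49*Q)
I(L, -213) - 1*167² = (-49 + 49*(-1449/362)) - 1*167² = (-49 - 71001/362) - 1*27889 = -88739/362 - 27889 = -10184557/362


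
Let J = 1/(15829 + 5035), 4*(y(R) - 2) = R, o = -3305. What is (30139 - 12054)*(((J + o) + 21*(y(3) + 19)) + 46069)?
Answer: 16308288528965/20864 ≈ 7.8165e+8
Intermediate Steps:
y(R) = 2 + R/4
J = 1/20864 ≈ 4.7929e-5
(30139 - 12054)*(((J + o) + 21*(y(3) + 19)) + 46069) = (30139 - 12054)*(((1/20864 - 3305) + 21*((2 + (¼)*3) + 19)) + 46069) = 18085*((-68955519/20864 + 21*((2 + ¾) + 19)) + 46069) = 18085*((-68955519/20864 + 21*(11/4 + 19)) + 46069) = 18085*((-68955519/20864 + 21*(87/4)) + 46069) = 18085*((-68955519/20864 + 1827/4) + 46069) = 18085*(-59425887/20864 + 46069) = 18085*(901757729/20864) = 16308288528965/20864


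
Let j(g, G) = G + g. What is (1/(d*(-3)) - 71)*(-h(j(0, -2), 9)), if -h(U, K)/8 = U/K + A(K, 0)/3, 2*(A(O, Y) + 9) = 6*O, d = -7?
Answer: -619840/189 ≈ -3279.6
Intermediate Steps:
A(O, Y) = -9 + 3*O (A(O, Y) = -9 + (6*O)/2 = -9 + 3*O)
h(U, K) = 24 - 8*K - 8*U/K (h(U, K) = -8*(U/K + (-9 + 3*K)/3) = -8*(U/K + (-9 + 3*K)*(1/3)) = -8*(U/K + (-3 + K)) = -8*(-3 + K + U/K) = 24 - 8*K - 8*U/K)
(1/(d*(-3)) - 71)*(-h(j(0, -2), 9)) = (1/(-7*(-3)) - 71)*(-(24 - 8*9 - 8*(-2 + 0)/9)) = (1/21 - 71)*(-(24 - 72 - 8*(-2)*1/9)) = (1/21 - 71)*(-(24 - 72 + 16/9)) = -(-1490)*(-416)/(21*9) = -1490/21*416/9 = -619840/189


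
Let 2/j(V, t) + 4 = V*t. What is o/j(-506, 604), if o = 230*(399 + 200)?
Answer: -21053184780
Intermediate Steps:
j(V, t) = 2/(-4 + V*t)
o = 137770 (o = 230*599 = 137770)
o/j(-506, 604) = 137770/((2/(-4 - 506*604))) = 137770/((2/(-4 - 305624))) = 137770/((2/(-305628))) = 137770/((2*(-1/305628))) = 137770/(-1/152814) = 137770*(-152814) = -21053184780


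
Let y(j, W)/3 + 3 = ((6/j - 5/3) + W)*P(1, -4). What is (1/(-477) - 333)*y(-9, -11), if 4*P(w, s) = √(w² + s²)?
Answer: 158842/53 + 1588420*√17/477 ≈ 16727.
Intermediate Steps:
P(w, s) = √(s² + w²)/4 (P(w, s) = √(w² + s²)/4 = √(s² + w²)/4)
y(j, W) = -9 + 3*√17*(-5/3 + W + 6/j)/4 (y(j, W) = -9 + 3*(((6/j - 5/3) + W)*(√((-4)² + 1²)/4)) = -9 + 3*(((6/j - 5*⅓) + W)*(√(16 + 1)/4)) = -9 + 3*(((6/j - 5/3) + W)*(√17/4)) = -9 + 3*(((-5/3 + 6/j) + W)*(√17/4)) = -9 + 3*((-5/3 + W + 6/j)*(√17/4)) = -9 + 3*(√17*(-5/3 + W + 6/j)/4) = -9 + 3*√17*(-5/3 + W + 6/j)/4)
(1/(-477) - 333)*y(-9, -11) = (1/(-477) - 333)*((¼)*(18*√17 - 9*(-36 - 5*√17 + 3*(-11)*√17))/(-9)) = (-1/477 - 333)*((¼)*(-⅑)*(18*√17 - 9*(-36 - 5*√17 - 33*√17))) = -79421*(-1)*(18*√17 - 9*(-36 - 38*√17))/(954*9) = -79421*(-1)*(18*√17 + (324 + 342*√17))/(954*9) = -79421*(-1)*(324 + 360*√17)/(954*9) = -158842*(-9 - 10*√17)/477 = 158842/53 + 1588420*√17/477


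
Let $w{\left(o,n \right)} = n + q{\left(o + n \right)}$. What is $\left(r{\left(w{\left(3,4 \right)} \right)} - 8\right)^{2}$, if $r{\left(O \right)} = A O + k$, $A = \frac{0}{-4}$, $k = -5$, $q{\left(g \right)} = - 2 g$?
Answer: $169$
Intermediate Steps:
$w{\left(o,n \right)} = - n - 2 o$ ($w{\left(o,n \right)} = n - 2 \left(o + n\right) = n - 2 \left(n + o\right) = n - \left(2 n + 2 o\right) = - n - 2 o$)
$A = 0$ ($A = 0 \left(- \frac{1}{4}\right) = 0$)
$r{\left(O \right)} = -5$ ($r{\left(O \right)} = 0 O - 5 = 0 - 5 = -5$)
$\left(r{\left(w{\left(3,4 \right)} \right)} - 8\right)^{2} = \left(-5 - 8\right)^{2} = \left(-13\right)^{2} = 169$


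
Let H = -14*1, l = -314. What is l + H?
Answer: -328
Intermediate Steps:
H = -14
l + H = -314 - 14 = -328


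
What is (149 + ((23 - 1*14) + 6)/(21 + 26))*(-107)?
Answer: -750926/47 ≈ -15977.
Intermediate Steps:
(149 + ((23 - 1*14) + 6)/(21 + 26))*(-107) = (149 + ((23 - 14) + 6)/47)*(-107) = (149 + (9 + 6)*(1/47))*(-107) = (149 + 15*(1/47))*(-107) = (149 + 15/47)*(-107) = (7018/47)*(-107) = -750926/47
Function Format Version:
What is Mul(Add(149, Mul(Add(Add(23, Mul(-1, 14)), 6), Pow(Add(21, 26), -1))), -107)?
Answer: Rational(-750926, 47) ≈ -15977.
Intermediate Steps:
Mul(Add(149, Mul(Add(Add(23, Mul(-1, 14)), 6), Pow(Add(21, 26), -1))), -107) = Mul(Add(149, Mul(Add(Add(23, -14), 6), Pow(47, -1))), -107) = Mul(Add(149, Mul(Add(9, 6), Rational(1, 47))), -107) = Mul(Add(149, Mul(15, Rational(1, 47))), -107) = Mul(Add(149, Rational(15, 47)), -107) = Mul(Rational(7018, 47), -107) = Rational(-750926, 47)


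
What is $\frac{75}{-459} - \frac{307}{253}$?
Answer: $- \frac{53296}{38709} \approx -1.3768$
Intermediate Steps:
$\frac{75}{-459} - \frac{307}{253} = 75 \left(- \frac{1}{459}\right) - \frac{307}{253} = - \frac{25}{153} - \frac{307}{253} = - \frac{53296}{38709}$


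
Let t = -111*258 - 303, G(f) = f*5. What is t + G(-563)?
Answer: -31756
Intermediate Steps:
G(f) = 5*f
t = -28941 (t = -28638 - 303 = -28941)
t + G(-563) = -28941 + 5*(-563) = -28941 - 2815 = -31756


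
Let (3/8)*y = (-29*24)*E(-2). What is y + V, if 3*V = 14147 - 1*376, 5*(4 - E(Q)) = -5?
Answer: -14069/3 ≈ -4689.7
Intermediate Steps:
E(Q) = 5 (E(Q) = 4 - ⅕*(-5) = 4 + 1 = 5)
V = 13771/3 (V = (14147 - 1*376)/3 = (14147 - 376)/3 = (⅓)*13771 = 13771/3 ≈ 4590.3)
y = -9280 (y = 8*(-29*24*5)/3 = 8*(-696*5)/3 = (8/3)*(-3480) = -9280)
y + V = -9280 + 13771/3 = -14069/3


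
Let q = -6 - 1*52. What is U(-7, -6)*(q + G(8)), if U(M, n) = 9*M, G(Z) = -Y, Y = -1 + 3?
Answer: 3780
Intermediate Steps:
q = -58 (q = -6 - 52 = -58)
Y = 2
G(Z) = -2 (G(Z) = -1*2 = -2)
U(-7, -6)*(q + G(8)) = (9*(-7))*(-58 - 2) = -63*(-60) = 3780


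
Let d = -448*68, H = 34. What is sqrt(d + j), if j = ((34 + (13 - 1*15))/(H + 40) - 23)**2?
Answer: 389*I*sqrt(271)/37 ≈ 173.07*I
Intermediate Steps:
d = -30464
j = 697225/1369 (j = ((34 + (13 - 1*15))/(34 + 40) - 23)**2 = ((34 + (13 - 15))/74 - 23)**2 = ((34 - 2)*(1/74) - 23)**2 = (32*(1/74) - 23)**2 = (16/37 - 23)**2 = (-835/37)**2 = 697225/1369 ≈ 509.29)
sqrt(d + j) = sqrt(-30464 + 697225/1369) = sqrt(-41007991/1369) = 389*I*sqrt(271)/37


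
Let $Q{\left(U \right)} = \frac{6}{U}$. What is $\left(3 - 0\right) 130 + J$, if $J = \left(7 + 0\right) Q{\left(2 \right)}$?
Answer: $411$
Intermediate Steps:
$J = 21$ ($J = \left(7 + 0\right) \frac{6}{2} = 7 \cdot 6 \cdot \frac{1}{2} = 7 \cdot 3 = 21$)
$\left(3 - 0\right) 130 + J = \left(3 - 0\right) 130 + 21 = \left(3 + 0\right) 130 + 21 = 3 \cdot 130 + 21 = 390 + 21 = 411$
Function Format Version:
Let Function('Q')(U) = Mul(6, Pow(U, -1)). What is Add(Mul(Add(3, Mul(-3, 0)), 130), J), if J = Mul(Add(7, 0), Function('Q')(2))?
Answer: 411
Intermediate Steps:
J = 21 (J = Mul(Add(7, 0), Mul(6, Pow(2, -1))) = Mul(7, Mul(6, Rational(1, 2))) = Mul(7, 3) = 21)
Add(Mul(Add(3, Mul(-3, 0)), 130), J) = Add(Mul(Add(3, Mul(-3, 0)), 130), 21) = Add(Mul(Add(3, 0), 130), 21) = Add(Mul(3, 130), 21) = Add(390, 21) = 411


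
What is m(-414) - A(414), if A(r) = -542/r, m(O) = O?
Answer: -85427/207 ≈ -412.69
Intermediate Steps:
m(-414) - A(414) = -414 - (-542)/414 = -414 - 1*(-271/207) = -414 + 271/207 = -85427/207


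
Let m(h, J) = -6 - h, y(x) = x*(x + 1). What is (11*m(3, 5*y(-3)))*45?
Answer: -4455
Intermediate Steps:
y(x) = x*(1 + x)
(11*m(3, 5*y(-3)))*45 = (11*(-6 - 1*3))*45 = (11*(-6 - 3))*45 = (11*(-9))*45 = -99*45 = -4455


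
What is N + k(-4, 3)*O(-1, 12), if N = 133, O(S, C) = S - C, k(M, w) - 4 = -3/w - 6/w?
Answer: 120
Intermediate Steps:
k(M, w) = 4 - 9/w (k(M, w) = 4 + (-3/w - 6/w) = 4 - 9/w)
N + k(-4, 3)*O(-1, 12) = 133 + (4 - 9/3)*(-1 - 1*12) = 133 + (4 - 9*⅓)*(-1 - 12) = 133 + (4 - 3)*(-13) = 133 + 1*(-13) = 133 - 13 = 120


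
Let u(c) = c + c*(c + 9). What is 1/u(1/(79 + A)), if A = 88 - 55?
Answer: 12544/1121 ≈ 11.190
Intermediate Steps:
A = 33
u(c) = c + c*(9 + c)
1/u(1/(79 + A)) = 1/((10 + 1/(79 + 33))/(79 + 33)) = 1/((10 + 1/112)/112) = 1/((1/112)*(1121/112)) = 1/(1121/12544) = 12544/1121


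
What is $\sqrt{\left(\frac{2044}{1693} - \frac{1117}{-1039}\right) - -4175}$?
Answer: $\frac{\sqrt{12925246880916094}}{1759027} \approx 64.632$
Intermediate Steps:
$\sqrt{\left(\frac{2044}{1693} - \frac{1117}{-1039}\right) - -4175} = \sqrt{\left(2044 \cdot \frac{1}{1693} - - \frac{1117}{1039}\right) + 4175} = \sqrt{\left(\frac{2044}{1693} + \frac{1117}{1039}\right) + 4175} = \sqrt{\frac{4014797}{1759027} + 4175} = \sqrt{\frac{7347952522}{1759027}} = \frac{\sqrt{12925246880916094}}{1759027}$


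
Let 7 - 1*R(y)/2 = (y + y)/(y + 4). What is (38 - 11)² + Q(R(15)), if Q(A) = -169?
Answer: 560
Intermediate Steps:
R(y) = 14 - 4*y/(4 + y) (R(y) = 14 - 2*(y + y)/(y + 4) = 14 - 2*2*y/(4 + y) = 14 - 4*y/(4 + y))
(38 - 11)² + Q(R(15)) = (38 - 11)² - 169 = 27² - 169 = 729 - 169 = 560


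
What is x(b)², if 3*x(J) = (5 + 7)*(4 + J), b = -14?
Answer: 1600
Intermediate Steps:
x(J) = 16 + 4*J (x(J) = ((5 + 7)*(4 + J))/3 = (12*(4 + J))/3 = (48 + 12*J)/3 = 16 + 4*J)
x(b)² = (16 + 4*(-14))² = (16 - 56)² = (-40)² = 1600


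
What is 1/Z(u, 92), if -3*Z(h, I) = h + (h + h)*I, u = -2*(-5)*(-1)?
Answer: 3/1850 ≈ 0.0016216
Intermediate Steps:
u = -10 (u = 10*(-1) = -10)
Z(h, I) = -h/3 - 2*I*h/3 (Z(h, I) = -(h + (h + h)*I)/3 = -(h + (2*h)*I)/3 = -(h + 2*I*h)/3 = -h/3 - 2*I*h/3)
1/Z(u, 92) = 1/(-⅓*(-10)*(1 + 2*92)) = 1/(-⅓*(-10)*(1 + 184)) = 1/(-⅓*(-10)*185) = 1/(1850/3) = 3/1850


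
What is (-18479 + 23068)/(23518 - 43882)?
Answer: -4589/20364 ≈ -0.22535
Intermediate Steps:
(-18479 + 23068)/(23518 - 43882) = 4589/(-20364) = 4589*(-1/20364) = -4589/20364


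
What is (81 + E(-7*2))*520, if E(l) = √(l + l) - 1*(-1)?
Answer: 42640 + 1040*I*√7 ≈ 42640.0 + 2751.6*I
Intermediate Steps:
E(l) = 1 + √2*√l (E(l) = √(2*l) + 1 = √2*√l + 1 = 1 + √2*√l)
(81 + E(-7*2))*520 = (81 + (1 + √2*√(-7*2)))*520 = (81 + (1 + √2*√(-14)))*520 = (81 + (1 + √2*(I*√14)))*520 = (81 + (1 + 2*I*√7))*520 = (82 + 2*I*√7)*520 = 42640 + 1040*I*√7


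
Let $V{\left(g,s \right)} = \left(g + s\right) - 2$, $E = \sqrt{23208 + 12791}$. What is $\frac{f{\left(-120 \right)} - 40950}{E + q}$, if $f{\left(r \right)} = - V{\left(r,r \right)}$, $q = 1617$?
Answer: $- \frac{32912418}{1289345} + \frac{20354 \sqrt{35999}}{1289345} \approx -22.531$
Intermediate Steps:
$E = \sqrt{35999} \approx 189.73$
$V{\left(g,s \right)} = -2 + g + s$
$f{\left(r \right)} = 2 - 2 r$ ($f{\left(r \right)} = - (-2 + r + r) = - (-2 + 2 r) = 2 - 2 r$)
$\frac{f{\left(-120 \right)} - 40950}{E + q} = \frac{\left(2 - -240\right) - 40950}{\sqrt{35999} + 1617} = \frac{\left(2 + 240\right) - 40950}{1617 + \sqrt{35999}} = \frac{242 - 40950}{1617 + \sqrt{35999}} = - \frac{40708}{1617 + \sqrt{35999}}$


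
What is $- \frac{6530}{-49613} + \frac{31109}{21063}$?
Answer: $\frac{1680952207}{1044998619} \approx 1.6086$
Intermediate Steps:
$- \frac{6530}{-49613} + \frac{31109}{21063} = \left(-6530\right) \left(- \frac{1}{49613}\right) + 31109 \cdot \frac{1}{21063} = \frac{6530}{49613} + \frac{31109}{21063} = \frac{1680952207}{1044998619}$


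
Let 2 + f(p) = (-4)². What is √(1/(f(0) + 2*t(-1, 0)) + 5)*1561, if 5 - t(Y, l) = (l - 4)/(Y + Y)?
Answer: 1561*√505/10 ≈ 3507.9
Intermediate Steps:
t(Y, l) = 5 - (-4 + l)/(2*Y) (t(Y, l) = 5 - (l - 4)/(Y + Y) = 5 - (-4 + l)/(2*Y))
f(p) = 14 (f(p) = -2 + (-4)² = -2 + 16 = 14)
√(1/(f(0) + 2*t(-1, 0)) + 5)*1561 = √(1/(14 + 2*((½)*(4 - 1*0 + 10*(-1))/(-1))) + 5)*1561 = √(1/(14 + 2*((½)*(-1)*(4 + 0 - 10))) + 5)*1561 = √(1/(14 + 2*((½)*(-1)*(-6))) + 5)*1561 = √(1/(14 + 2*3) + 5)*1561 = √(1/(14 + 6) + 5)*1561 = √(1/20 + 5)*1561 = √(101/20)*1561 = (√505/10)*1561 = 1561*√505/10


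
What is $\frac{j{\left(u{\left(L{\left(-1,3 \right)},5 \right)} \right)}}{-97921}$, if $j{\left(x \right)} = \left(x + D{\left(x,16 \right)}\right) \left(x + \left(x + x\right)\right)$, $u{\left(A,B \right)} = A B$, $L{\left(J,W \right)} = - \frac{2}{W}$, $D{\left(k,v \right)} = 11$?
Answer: $\frac{230}{293763} \approx 0.00078294$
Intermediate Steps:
$j{\left(x \right)} = 3 x \left(11 + x\right)$ ($j{\left(x \right)} = \left(x + 11\right) \left(x + \left(x + x\right)\right) = \left(11 + x\right) \left(x + 2 x\right) = \left(11 + x\right) 3 x = 3 x \left(11 + x\right)$)
$\frac{j{\left(u{\left(L{\left(-1,3 \right)},5 \right)} \right)}}{-97921} = \frac{3 - \frac{2}{3} \cdot 5 \left(11 + - \frac{2}{3} \cdot 5\right)}{-97921} = 3 \left(-2\right) \frac{1}{3} \cdot 5 \left(11 + \left(-2\right) \frac{1}{3} \cdot 5\right) \left(- \frac{1}{97921}\right) = 3 \left(\left(- \frac{2}{3}\right) 5\right) \left(11 - \frac{10}{3}\right) \left(- \frac{1}{97921}\right) = 3 \left(- \frac{10}{3}\right) \left(11 - \frac{10}{3}\right) \left(- \frac{1}{97921}\right) = 3 \left(- \frac{10}{3}\right) \frac{23}{3} \left(- \frac{1}{97921}\right) = \left(- \frac{230}{3}\right) \left(- \frac{1}{97921}\right) = \frac{230}{293763}$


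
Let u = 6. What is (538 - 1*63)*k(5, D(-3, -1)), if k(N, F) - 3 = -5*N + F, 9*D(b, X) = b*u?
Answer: -11400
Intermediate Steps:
D(b, X) = 2*b/3 (D(b, X) = (b*6)/9 = (6*b)/9 = 2*b/3)
k(N, F) = 3 + F - 5*N (k(N, F) = 3 + (-5*N + F) = 3 + (F - 5*N) = 3 + F - 5*N)
(538 - 1*63)*k(5, D(-3, -1)) = (538 - 1*63)*(3 + (⅔)*(-3) - 5*5) = (538 - 63)*(3 - 2 - 25) = 475*(-24) = -11400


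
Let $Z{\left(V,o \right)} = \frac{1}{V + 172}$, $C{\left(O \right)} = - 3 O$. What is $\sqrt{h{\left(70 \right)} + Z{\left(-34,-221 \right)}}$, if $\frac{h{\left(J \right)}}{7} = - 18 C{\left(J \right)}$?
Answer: $\frac{\sqrt{503904378}}{138} \approx 162.67$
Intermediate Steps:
$Z{\left(V,o \right)} = \frac{1}{172 + V}$
$h{\left(J \right)} = 378 J$ ($h{\left(J \right)} = 7 \left(- 18 \left(- 3 J\right)\right) = 7 \cdot 54 J = 378 J$)
$\sqrt{h{\left(70 \right)} + Z{\left(-34,-221 \right)}} = \sqrt{378 \cdot 70 + \frac{1}{172 - 34}} = \sqrt{26460 + \frac{1}{138}} = \sqrt{\frac{3651481}{138}} = \frac{\sqrt{503904378}}{138}$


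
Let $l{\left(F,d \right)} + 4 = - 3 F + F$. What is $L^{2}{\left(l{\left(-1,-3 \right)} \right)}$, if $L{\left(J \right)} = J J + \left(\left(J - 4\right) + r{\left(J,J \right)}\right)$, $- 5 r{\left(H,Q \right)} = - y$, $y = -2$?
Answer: $\frac{144}{25} \approx 5.76$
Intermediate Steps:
$l{\left(F,d \right)} = -4 - 2 F$ ($l{\left(F,d \right)} = -4 + \left(- 3 F + F\right) = -4 - 2 F$)
$r{\left(H,Q \right)} = - \frac{2}{5}$ ($r{\left(H,Q \right)} = - \frac{\left(-1\right) \left(-2\right)}{5} = \left(- \frac{1}{5}\right) 2 = - \frac{2}{5}$)
$L{\left(J \right)} = - \frac{22}{5} + J + J^{2}$ ($L{\left(J \right)} = J J + \left(\left(J - 4\right) - \frac{2}{5}\right) = J^{2} + \left(\left(-4 + J\right) - \frac{2}{5}\right) = J^{2} + \left(- \frac{22}{5} + J\right) = - \frac{22}{5} + J + J^{2}$)
$L^{2}{\left(l{\left(-1,-3 \right)} \right)} = \left(- \frac{22}{5} - 2 + \left(-4 - -2\right)^{2}\right)^{2} = \left(- \frac{22}{5} + \left(-4 + 2\right) + \left(-4 + 2\right)^{2}\right)^{2} = \left(- \frac{22}{5} - 2 + \left(-2\right)^{2}\right)^{2} = \left(- \frac{22}{5} - 2 + 4\right)^{2} = \left(- \frac{12}{5}\right)^{2} = \frac{144}{25}$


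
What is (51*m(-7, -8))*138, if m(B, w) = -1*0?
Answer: 0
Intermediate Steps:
m(B, w) = 0
(51*m(-7, -8))*138 = (51*0)*138 = 0*138 = 0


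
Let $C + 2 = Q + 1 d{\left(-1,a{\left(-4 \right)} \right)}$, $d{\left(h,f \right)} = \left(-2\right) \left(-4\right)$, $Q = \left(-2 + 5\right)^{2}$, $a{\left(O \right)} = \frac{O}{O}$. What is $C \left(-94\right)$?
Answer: $-1410$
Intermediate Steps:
$a{\left(O \right)} = 1$
$Q = 9$ ($Q = 3^{2} = 9$)
$d{\left(h,f \right)} = 8$
$C = 15$ ($C = -2 + \left(9 + 1 \cdot 8\right) = -2 + \left(9 + 8\right) = -2 + 17 = 15$)
$C \left(-94\right) = 15 \left(-94\right) = -1410$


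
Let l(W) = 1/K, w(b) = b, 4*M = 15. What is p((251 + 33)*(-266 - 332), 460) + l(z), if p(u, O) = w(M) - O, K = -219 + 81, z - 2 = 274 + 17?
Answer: -125927/276 ≈ -456.26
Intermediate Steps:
z = 293 (z = 2 + (274 + 17) = 2 + 291 = 293)
M = 15/4 (M = (¼)*15 = 15/4 ≈ 3.7500)
K = -138
l(W) = -1/138 (l(W) = 1/(-138) = -1/138)
p(u, O) = 15/4 - O
p((251 + 33)*(-266 - 332), 460) + l(z) = (15/4 - 1*460) - 1/138 = (15/4 - 460) - 1/138 = -1825/4 - 1/138 = -125927/276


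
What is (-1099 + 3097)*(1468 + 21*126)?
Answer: 8219772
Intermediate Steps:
(-1099 + 3097)*(1468 + 21*126) = 1998*(1468 + 2646) = 1998*4114 = 8219772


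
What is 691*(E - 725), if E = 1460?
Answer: 507885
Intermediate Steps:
691*(E - 725) = 691*(1460 - 725) = 691*735 = 507885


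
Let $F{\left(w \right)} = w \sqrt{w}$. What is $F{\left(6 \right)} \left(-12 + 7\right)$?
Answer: $- 30 \sqrt{6} \approx -73.485$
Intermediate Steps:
$F{\left(w \right)} = w^{\frac{3}{2}}$
$F{\left(6 \right)} \left(-12 + 7\right) = 6^{\frac{3}{2}} \left(-12 + 7\right) = 6 \sqrt{6} \left(-5\right) = - 30 \sqrt{6}$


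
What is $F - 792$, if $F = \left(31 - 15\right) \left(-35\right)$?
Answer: $-1352$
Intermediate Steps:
$F = -560$ ($F = 16 \left(-35\right) = -560$)
$F - 792 = -560 - 792 = -1352$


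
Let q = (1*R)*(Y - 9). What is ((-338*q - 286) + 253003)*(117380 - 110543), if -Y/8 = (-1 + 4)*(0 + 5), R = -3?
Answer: 833505507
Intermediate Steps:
Y = -120 (Y = -8*(-1 + 4)*(0 + 5) = -24*5 = -8*15 = -120)
q = 387 (q = (1*(-3))*(-120 - 9) = -3*(-129) = 387)
((-338*q - 286) + 253003)*(117380 - 110543) = ((-338*387 - 286) + 253003)*(117380 - 110543) = ((-130806 - 286) + 253003)*6837 = (-131092 + 253003)*6837 = 121911*6837 = 833505507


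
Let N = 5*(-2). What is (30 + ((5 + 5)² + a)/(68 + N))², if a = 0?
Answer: 846400/841 ≈ 1006.4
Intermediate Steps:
N = -10
(30 + ((5 + 5)² + a)/(68 + N))² = (30 + ((5 + 5)² + 0)/(68 - 10))² = (30 + (10² + 0)/58)² = (30 + (100 + 0)*(1/58))² = (30 + 100*(1/58))² = (30 + 50/29)² = (920/29)² = 846400/841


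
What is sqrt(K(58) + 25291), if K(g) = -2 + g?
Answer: sqrt(25347) ≈ 159.21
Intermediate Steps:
sqrt(K(58) + 25291) = sqrt((-2 + 58) + 25291) = sqrt(56 + 25291) = sqrt(25347)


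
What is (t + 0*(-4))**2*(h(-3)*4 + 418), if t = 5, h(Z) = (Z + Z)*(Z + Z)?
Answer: 14050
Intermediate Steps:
h(Z) = 4*Z**2 (h(Z) = (2*Z)*(2*Z) = 4*Z**2)
(t + 0*(-4))**2*(h(-3)*4 + 418) = (5 + 0*(-4))**2*((4*(-3)**2)*4 + 418) = (5 + 0)**2*((4*9)*4 + 418) = 5**2*(36*4 + 418) = 25*(144 + 418) = 25*562 = 14050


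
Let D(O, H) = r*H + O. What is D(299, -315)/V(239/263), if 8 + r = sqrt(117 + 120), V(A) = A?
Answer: 741397/239 - 82845*sqrt(237)/239 ≈ -2234.3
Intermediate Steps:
r = -8 + sqrt(237) (r = -8 + sqrt(117 + 120) = -8 + sqrt(237) ≈ 7.3948)
D(O, H) = O + H*(-8 + sqrt(237)) (D(O, H) = (-8 + sqrt(237))*H + O = H*(-8 + sqrt(237)) + O = O + H*(-8 + sqrt(237)))
D(299, -315)/V(239/263) = (299 - 1*(-315)*(8 - sqrt(237)))/((239/263)) = (299 + (2520 - 315*sqrt(237)))/((239*(1/263))) = (2819 - 315*sqrt(237))/(239/263) = (2819 - 315*sqrt(237))*(263/239) = 741397/239 - 82845*sqrt(237)/239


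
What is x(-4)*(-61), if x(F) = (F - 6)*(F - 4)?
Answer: -4880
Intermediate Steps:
x(F) = (-6 + F)*(-4 + F)
x(-4)*(-61) = (24 + (-4)² - 10*(-4))*(-61) = (24 + 16 + 40)*(-61) = 80*(-61) = -4880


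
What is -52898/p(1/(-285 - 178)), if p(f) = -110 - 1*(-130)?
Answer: -26449/10 ≈ -2644.9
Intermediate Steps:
p(f) = 20 (p(f) = -110 + 130 = 20)
-52898/p(1/(-285 - 178)) = -52898/20 = -52898*1/20 = -26449/10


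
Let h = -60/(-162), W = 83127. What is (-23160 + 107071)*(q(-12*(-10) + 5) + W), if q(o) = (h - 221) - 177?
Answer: 187431413323/27 ≈ 6.9419e+9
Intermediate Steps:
h = 10/27 (h = -60*(-1/162) = 10/27 ≈ 0.37037)
q(o) = -10736/27 (q(o) = (10/27 - 221) - 177 = -5957/27 - 177 = -10736/27)
(-23160 + 107071)*(q(-12*(-10) + 5) + W) = (-23160 + 107071)*(-10736/27 + 83127) = 83911*(2233693/27) = 187431413323/27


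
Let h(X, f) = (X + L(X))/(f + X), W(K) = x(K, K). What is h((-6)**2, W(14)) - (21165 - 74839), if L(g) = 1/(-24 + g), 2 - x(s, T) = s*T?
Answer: 101765471/1896 ≈ 53674.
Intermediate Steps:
x(s, T) = 2 - T*s (x(s, T) = 2 - s*T = 2 - T*s)
W(K) = 2 - K**2 (W(K) = 2 - K*K = 2 - K**2)
h(X, f) = (X + 1/(-24 + X))/(X + f) (h(X, f) = (X + 1/(-24 + X))/(f + X) = (X + 1/(-24 + X))/(X + f))
h((-6)**2, W(14)) - (21165 - 74839) = (1 + (-6)**2*(-24 + (-6)**2))/((-24 + (-6)**2)*((-6)**2 + (2 - 1*14**2))) - (21165 - 74839) = (1 + 36*(-24 + 36))/((-24 + 36)*(36 + (2 - 1*196))) - 1*(-53674) = (1 + 36*12)/(12*(36 + (2 - 196))) + 53674 = (1 + 432)/(12*(36 - 194)) + 53674 = (1/12)*433/(-158) + 53674 = (1/12)*(-1/158)*433 + 53674 = -433/1896 + 53674 = 101765471/1896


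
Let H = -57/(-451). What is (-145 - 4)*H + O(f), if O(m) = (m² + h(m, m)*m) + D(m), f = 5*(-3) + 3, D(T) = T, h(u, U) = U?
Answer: 115983/451 ≈ 257.17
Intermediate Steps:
H = 57/451 (H = -57*(-1/451) = 57/451 ≈ 0.12639)
f = -12 (f = -15 + 3 = -12)
O(m) = m + 2*m² (O(m) = (m² + m*m) + m = (m² + m²) + m = 2*m² + m = m + 2*m²)
(-145 - 4)*H + O(f) = (-145 - 4)*(57/451) - 12*(1 + 2*(-12)) = -149*57/451 - 12*(1 - 24) = -8493/451 - 12*(-23) = -8493/451 + 276 = 115983/451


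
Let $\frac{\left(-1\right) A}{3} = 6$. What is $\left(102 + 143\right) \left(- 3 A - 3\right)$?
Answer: $12495$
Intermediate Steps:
$A = -18$ ($A = \left(-3\right) 6 = -18$)
$\left(102 + 143\right) \left(- 3 A - 3\right) = \left(102 + 143\right) \left(\left(-3\right) \left(-18\right) - 3\right) = 245 \left(54 - 3\right) = 245 \cdot 51 = 12495$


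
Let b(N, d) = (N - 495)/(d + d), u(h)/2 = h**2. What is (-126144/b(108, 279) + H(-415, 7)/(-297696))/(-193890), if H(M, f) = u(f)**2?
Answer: -83152091747/88641854640 ≈ -0.93807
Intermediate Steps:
u(h) = 2*h**2
b(N, d) = (-495 + N)/(2*d) (b(N, d) = (-495 + N)/((2*d)) = (-495 + N)*(1/(2*d)) = (-495 + N)/(2*d))
H(M, f) = 4*f**4 (H(M, f) = (2*f**2)**2 = 4*f**4)
(-126144/b(108, 279) + H(-415, 7)/(-297696))/(-193890) = (-126144*558/(-495 + 108) + (4*7**4)/(-297696))/(-193890) = (-126144/((1/2)*(1/279)*(-387)) + (4*2401)*(-1/297696))*(-1/193890) = (-126144/(-43/62) + 9604*(-1/297696))*(-1/193890) = (-126144*(-62/43) - 343/10632)*(-1/193890) = (7820928/43 - 343/10632)*(-1/193890) = (83152091747/457176)*(-1/193890) = -83152091747/88641854640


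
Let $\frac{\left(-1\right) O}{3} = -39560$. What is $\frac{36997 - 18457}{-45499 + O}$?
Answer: $\frac{18540}{73181} \approx 0.25334$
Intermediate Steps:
$O = 118680$ ($O = \left(-3\right) \left(-39560\right) = 118680$)
$\frac{36997 - 18457}{-45499 + O} = \frac{36997 - 18457}{-45499 + 118680} = \frac{36997 - 18457}{73181} = 18540 \cdot \frac{1}{73181} = \frac{18540}{73181}$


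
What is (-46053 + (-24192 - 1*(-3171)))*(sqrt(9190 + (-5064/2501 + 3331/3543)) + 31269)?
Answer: -2097336906 - 22358*sqrt(721496020425481707)/2953681 ≈ -2.1038e+9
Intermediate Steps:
(-46053 + (-24192 - 1*(-3171)))*(sqrt(9190 + (-5064/2501 + 3331/3543)) + 31269) = (-46053 + (-24192 + 3171))*(sqrt(9190 + (-5064*1/2501 + 3331*(1/3543))) + 31269) = (-46053 - 21021)*(sqrt(9190 + (-5064/2501 + 3331/3543)) + 31269) = -67074*(sqrt(9190 - 9610921/8861043) + 31269) = -67074*(sqrt(81423374249/8861043) + 31269) = -67074*(sqrt(721496020425481707)/8861043 + 31269) = -67074*(31269 + sqrt(721496020425481707)/8861043) = -2097336906 - 22358*sqrt(721496020425481707)/2953681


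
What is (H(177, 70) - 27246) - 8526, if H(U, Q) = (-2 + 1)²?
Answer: -35771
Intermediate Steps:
H(U, Q) = 1 (H(U, Q) = (-1)² = 1)
(H(177, 70) - 27246) - 8526 = (1 - 27246) - 8526 = -27245 - 8526 = -35771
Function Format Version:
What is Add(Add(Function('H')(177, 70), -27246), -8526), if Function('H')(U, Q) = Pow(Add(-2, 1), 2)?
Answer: -35771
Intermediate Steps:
Function('H')(U, Q) = 1 (Function('H')(U, Q) = Pow(-1, 2) = 1)
Add(Add(Function('H')(177, 70), -27246), -8526) = Add(Add(1, -27246), -8526) = Add(-27245, -8526) = -35771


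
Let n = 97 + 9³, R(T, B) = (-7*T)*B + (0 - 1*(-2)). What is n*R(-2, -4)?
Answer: -44604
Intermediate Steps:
R(T, B) = 2 - 7*B*T (R(T, B) = -7*B*T + (0 + 2) = -7*B*T + 2 = 2 - 7*B*T)
n = 826 (n = 97 + 729 = 826)
n*R(-2, -4) = 826*(2 - 7*(-4)*(-2)) = 826*(2 - 56) = 826*(-54) = -44604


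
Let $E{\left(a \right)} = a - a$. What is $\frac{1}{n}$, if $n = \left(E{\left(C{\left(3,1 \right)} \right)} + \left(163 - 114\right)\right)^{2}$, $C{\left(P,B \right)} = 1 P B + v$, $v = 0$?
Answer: $\frac{1}{2401} \approx 0.00041649$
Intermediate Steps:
$C{\left(P,B \right)} = B P$ ($C{\left(P,B \right)} = 1 P B + 0 = P B + 0 = B P + 0 = B P$)
$E{\left(a \right)} = 0$
$n = 2401$ ($n = \left(0 + \left(163 - 114\right)\right)^{2} = \left(0 + 49\right)^{2} = 49^{2} = 2401$)
$\frac{1}{n} = \frac{1}{2401}$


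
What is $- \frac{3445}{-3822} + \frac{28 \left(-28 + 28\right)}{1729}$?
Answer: $\frac{265}{294} \approx 0.90136$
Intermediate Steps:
$- \frac{3445}{-3822} + \frac{28 \left(-28 + 28\right)}{1729} = \left(-3445\right) \left(- \frac{1}{3822}\right) + 28 \cdot 0 \cdot \frac{1}{1729} = \frac{265}{294} + 0 \cdot \frac{1}{1729} = \frac{265}{294} + 0 = \frac{265}{294}$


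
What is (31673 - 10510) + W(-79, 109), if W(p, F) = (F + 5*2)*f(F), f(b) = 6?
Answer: 21877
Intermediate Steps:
W(p, F) = 60 + 6*F (W(p, F) = (F + 5*2)*6 = (F + 10)*6 = (10 + F)*6 = 60 + 6*F)
(31673 - 10510) + W(-79, 109) = (31673 - 10510) + (60 + 6*109) = 21163 + (60 + 654) = 21163 + 714 = 21877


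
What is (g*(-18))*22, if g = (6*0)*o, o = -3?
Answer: 0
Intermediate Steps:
g = 0 (g = (6*0)*(-3) = 0*(-3) = 0)
(g*(-18))*22 = (0*(-18))*22 = 0*22 = 0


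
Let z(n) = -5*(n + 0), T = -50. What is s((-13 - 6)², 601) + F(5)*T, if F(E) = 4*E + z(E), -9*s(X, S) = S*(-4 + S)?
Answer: -118849/3 ≈ -39616.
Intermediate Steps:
z(n) = -5*n
s(X, S) = -S*(-4 + S)/9
F(E) = -E (F(E) = 4*E - 5*E = -E)
s((-13 - 6)², 601) + F(5)*T = (⅑)*601*(4 - 1*601) - 1*5*(-50) = (⅑)*601*(4 - 601) - 5*(-50) = (⅑)*601*(-597) + 250 = -119599/3 + 250 = -118849/3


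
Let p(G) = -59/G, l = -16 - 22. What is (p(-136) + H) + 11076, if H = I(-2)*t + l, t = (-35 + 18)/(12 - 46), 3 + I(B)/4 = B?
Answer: 1499867/136 ≈ 11028.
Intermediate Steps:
I(B) = -12 + 4*B
l = -38
t = ½ (t = -17/(-34) = -17*(-1/34) = ½ ≈ 0.50000)
H = -48 (H = (-12 + 4*(-2))*(½) - 38 = (-12 - 8)*(½) - 38 = -20*½ - 38 = -10 - 38 = -48)
(p(-136) + H) + 11076 = (-59/(-136) - 48) + 11076 = (-59*(-1/136) - 48) + 11076 = (59/136 - 48) + 11076 = -6469/136 + 11076 = 1499867/136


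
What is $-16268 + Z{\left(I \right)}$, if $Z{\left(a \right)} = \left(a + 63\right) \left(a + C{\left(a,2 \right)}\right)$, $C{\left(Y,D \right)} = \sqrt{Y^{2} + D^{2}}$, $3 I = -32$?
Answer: $- \frac{151436}{9} + \frac{314 \sqrt{265}}{9} \approx -16258.0$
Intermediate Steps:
$I = - \frac{32}{3}$ ($I = \frac{1}{3} \left(-32\right) = - \frac{32}{3} \approx -10.667$)
$C{\left(Y,D \right)} = \sqrt{D^{2} + Y^{2}}$
$Z{\left(a \right)} = \left(63 + a\right) \left(a + \sqrt{4 + a^{2}}\right)$ ($Z{\left(a \right)} = \left(a + 63\right) \left(a + \sqrt{2^{2} + a^{2}}\right) = \left(63 + a\right) \left(a + \sqrt{4 + a^{2}}\right)$)
$-16268 + Z{\left(I \right)} = -16268 + \left(\left(- \frac{32}{3}\right)^{2} + 63 \left(- \frac{32}{3}\right) + 63 \sqrt{4 + \left(- \frac{32}{3}\right)^{2}} - \frac{32 \sqrt{4 + \left(- \frac{32}{3}\right)^{2}}}{3}\right) = -16268 + \left(\frac{1024}{9} - 672 + 63 \sqrt{4 + \frac{1024}{9}} - \frac{32 \sqrt{4 + \frac{1024}{9}}}{3}\right) = -16268 + \left(\frac{1024}{9} - 672 + 63 \sqrt{\frac{1060}{9}} - \frac{32 \sqrt{\frac{1060}{9}}}{3}\right) = -16268 + \left(\frac{1024}{9} - 672 + 63 \frac{2 \sqrt{265}}{3} - \frac{32 \frac{2 \sqrt{265}}{3}}{3}\right) = -16268 + \left(\frac{1024}{9} - 672 + 42 \sqrt{265} - \frac{64 \sqrt{265}}{9}\right) = -16268 - \left(\frac{5024}{9} - \frac{314 \sqrt{265}}{9}\right) = - \frac{151436}{9} + \frac{314 \sqrt{265}}{9}$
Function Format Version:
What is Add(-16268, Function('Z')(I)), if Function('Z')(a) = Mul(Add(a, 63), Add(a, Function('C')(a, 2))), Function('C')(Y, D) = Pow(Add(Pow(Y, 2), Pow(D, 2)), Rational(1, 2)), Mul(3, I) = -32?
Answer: Add(Rational(-151436, 9), Mul(Rational(314, 9), Pow(265, Rational(1, 2)))) ≈ -16258.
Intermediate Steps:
I = Rational(-32, 3) (I = Mul(Rational(1, 3), -32) = Rational(-32, 3) ≈ -10.667)
Function('C')(Y, D) = Pow(Add(Pow(D, 2), Pow(Y, 2)), Rational(1, 2))
Function('Z')(a) = Mul(Add(63, a), Add(a, Pow(Add(4, Pow(a, 2)), Rational(1, 2)))) (Function('Z')(a) = Mul(Add(a, 63), Add(a, Pow(Add(Pow(2, 2), Pow(a, 2)), Rational(1, 2)))) = Mul(Add(63, a), Add(a, Pow(Add(4, Pow(a, 2)), Rational(1, 2)))))
Add(-16268, Function('Z')(I)) = Add(-16268, Add(Pow(Rational(-32, 3), 2), Mul(63, Rational(-32, 3)), Mul(63, Pow(Add(4, Pow(Rational(-32, 3), 2)), Rational(1, 2))), Mul(Rational(-32, 3), Pow(Add(4, Pow(Rational(-32, 3), 2)), Rational(1, 2))))) = Add(-16268, Add(Rational(1024, 9), -672, Mul(63, Pow(Add(4, Rational(1024, 9)), Rational(1, 2))), Mul(Rational(-32, 3), Pow(Add(4, Rational(1024, 9)), Rational(1, 2))))) = Add(-16268, Add(Rational(1024, 9), -672, Mul(63, Pow(Rational(1060, 9), Rational(1, 2))), Mul(Rational(-32, 3), Pow(Rational(1060, 9), Rational(1, 2))))) = Add(-16268, Add(Rational(1024, 9), -672, Mul(63, Mul(Rational(2, 3), Pow(265, Rational(1, 2)))), Mul(Rational(-32, 3), Mul(Rational(2, 3), Pow(265, Rational(1, 2)))))) = Add(-16268, Add(Rational(1024, 9), -672, Mul(42, Pow(265, Rational(1, 2))), Mul(Rational(-64, 9), Pow(265, Rational(1, 2))))) = Add(-16268, Add(Rational(-5024, 9), Mul(Rational(314, 9), Pow(265, Rational(1, 2))))) = Add(Rational(-151436, 9), Mul(Rational(314, 9), Pow(265, Rational(1, 2))))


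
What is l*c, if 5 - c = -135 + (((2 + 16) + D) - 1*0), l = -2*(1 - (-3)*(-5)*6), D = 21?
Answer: 17978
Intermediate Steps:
l = 178 (l = -2*(1 - 3*5*6) = -2*(1 - 15*6) = -2*(1 - 90) = -2*(-89) = 178)
c = 101 (c = 5 - (-135 + (((2 + 16) + 21) - 1*0)) = 5 - (-135 + ((18 + 21) + 0)) = 5 - (-135 + (39 + 0)) = 5 - (-135 + 39) = 5 - 1*(-96) = 5 + 96 = 101)
l*c = 178*101 = 17978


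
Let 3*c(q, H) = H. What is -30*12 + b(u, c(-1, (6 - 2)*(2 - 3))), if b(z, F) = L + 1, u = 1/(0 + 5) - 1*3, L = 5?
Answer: -354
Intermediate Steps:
c(q, H) = H/3
u = -14/5 (u = 1/5 - 3 = ⅕ - 3 = -14/5 ≈ -2.8000)
b(z, F) = 6 (b(z, F) = 5 + 1 = 6)
-30*12 + b(u, c(-1, (6 - 2)*(2 - 3))) = -30*12 + 6 = -360 + 6 = -354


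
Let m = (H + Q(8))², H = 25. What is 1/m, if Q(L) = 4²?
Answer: 1/1681 ≈ 0.00059488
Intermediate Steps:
Q(L) = 16
m = 1681 (m = (25 + 16)² = 41² = 1681)
1/m = 1/1681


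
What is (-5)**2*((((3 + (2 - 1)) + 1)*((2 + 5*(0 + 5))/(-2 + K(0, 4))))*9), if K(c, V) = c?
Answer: -30375/2 ≈ -15188.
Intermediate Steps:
(-5)**2*((((3 + (2 - 1)) + 1)*((2 + 5*(0 + 5))/(-2 + K(0, 4))))*9) = (-5)**2*((((3 + (2 - 1)) + 1)*((2 + 5*(0 + 5))/(-2 + 0)))*9) = 25*((((3 + 1) + 1)*((2 + 5*5)/(-2)))*9) = 25*(((4 + 1)*((2 + 25)*(-1/2)))*9) = 25*((5*(27*(-1/2)))*9) = 25*((5*(-27/2))*9) = 25*(-135/2*9) = 25*(-1215/2) = -30375/2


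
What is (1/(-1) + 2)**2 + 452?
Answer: 453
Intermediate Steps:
(1/(-1) + 2)**2 + 452 = (-1 + 2)**2 + 452 = 1**2 + 452 = 1 + 452 = 453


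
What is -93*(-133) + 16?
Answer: 12385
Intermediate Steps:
-93*(-133) + 16 = 12369 + 16 = 12385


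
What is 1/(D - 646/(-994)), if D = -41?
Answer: -497/20054 ≈ -0.024783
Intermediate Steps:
1/(D - 646/(-994)) = 1/(-41 - 646/(-994)) = 1/(-41 - 646*(-1/994)) = 1/(-41 + 323/497) = 1/(-20054/497) = -497/20054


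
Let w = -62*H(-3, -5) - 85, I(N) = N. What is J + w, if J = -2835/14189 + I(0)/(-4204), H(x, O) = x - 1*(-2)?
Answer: -47026/2027 ≈ -23.200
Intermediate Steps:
H(x, O) = 2 + x (H(x, O) = x + 2 = 2 + x)
J = -405/2027 (J = -2835/14189 + 0/(-4204) = -2835*1/14189 + 0*(-1/4204) = -405/2027 + 0 = -405/2027 ≈ -0.19980)
w = -23 (w = -62*(2 - 3) - 85 = -62*(-1) - 85 = 62 - 85 = -23)
J + w = -405/2027 - 23 = -47026/2027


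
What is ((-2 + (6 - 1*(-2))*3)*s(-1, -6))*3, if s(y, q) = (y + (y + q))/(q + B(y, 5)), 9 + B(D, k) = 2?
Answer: 528/13 ≈ 40.615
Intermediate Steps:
B(D, k) = -7 (B(D, k) = -9 + 2 = -7)
s(y, q) = (q + 2*y)/(-7 + q) (s(y, q) = (y + (y + q))/(q - 7) = (y + (q + y))/(-7 + q) = (q + 2*y)/(-7 + q))
((-2 + (6 - 1*(-2))*3)*s(-1, -6))*3 = ((-2 + (6 - 1*(-2))*3)*((-6 + 2*(-1))/(-7 - 6)))*3 = ((-2 + (6 + 2)*3)*((-6 - 2)/(-13)))*3 = ((-2 + 8*3)*(-1/13*(-8)))*3 = ((-2 + 24)*(8/13))*3 = (22*(8/13))*3 = (176/13)*3 = 528/13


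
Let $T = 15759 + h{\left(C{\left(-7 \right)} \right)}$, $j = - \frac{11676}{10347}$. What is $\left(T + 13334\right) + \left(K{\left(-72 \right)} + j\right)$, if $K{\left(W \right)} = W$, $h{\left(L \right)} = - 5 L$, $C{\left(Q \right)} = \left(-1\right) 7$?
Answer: $\frac{100210252}{3449} \approx 29055.0$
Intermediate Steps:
$C{\left(Q \right)} = -7$
$j = - \frac{3892}{3449}$ ($j = \left(-11676\right) \frac{1}{10347} = - \frac{3892}{3449} \approx -1.1284$)
$T = 15794$ ($T = 15759 - -35 = 15759 + 35 = 15794$)
$\left(T + 13334\right) + \left(K{\left(-72 \right)} + j\right) = \left(15794 + 13334\right) - \frac{252220}{3449} = 29128 - \frac{252220}{3449} = \frac{100210252}{3449}$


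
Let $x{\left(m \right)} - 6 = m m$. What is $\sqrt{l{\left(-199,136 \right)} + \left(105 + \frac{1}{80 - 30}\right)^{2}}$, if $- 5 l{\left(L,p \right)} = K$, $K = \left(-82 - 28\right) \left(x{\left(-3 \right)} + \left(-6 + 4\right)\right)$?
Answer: $\frac{\sqrt{28288001}}{50} \approx 106.37$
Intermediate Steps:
$x{\left(m \right)} = 6 + m^{2}$ ($x{\left(m \right)} = 6 + m m = 6 + m^{2}$)
$K = -1430$ ($K = \left(-82 - 28\right) \left(\left(6 + \left(-3\right)^{2}\right) + \left(-6 + 4\right)\right) = - 110 \left(\left(6 + 9\right) - 2\right) = - 110 \left(15 - 2\right) = \left(-110\right) 13 = -1430$)
$l{\left(L,p \right)} = 286$ ($l{\left(L,p \right)} = \left(- \frac{1}{5}\right) \left(-1430\right) = 286$)
$\sqrt{l{\left(-199,136 \right)} + \left(105 + \frac{1}{80 - 30}\right)^{2}} = \sqrt{286 + \left(105 + \frac{1}{80 - 30}\right)^{2}} = \sqrt{286 + \left(105 + \frac{1}{50}\right)^{2}} = \sqrt{286 + \left(\frac{5251}{50}\right)^{2}} = \sqrt{286 + \frac{27573001}{2500}} = \sqrt{\frac{28288001}{2500}} = \frac{\sqrt{28288001}}{50}$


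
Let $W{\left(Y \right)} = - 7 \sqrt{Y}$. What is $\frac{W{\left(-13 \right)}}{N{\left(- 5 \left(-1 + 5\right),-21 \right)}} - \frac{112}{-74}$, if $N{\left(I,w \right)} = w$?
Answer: $\frac{56}{37} + \frac{i \sqrt{13}}{3} \approx 1.5135 + 1.2019 i$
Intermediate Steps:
$\frac{W{\left(-13 \right)}}{N{\left(- 5 \left(-1 + 5\right),-21 \right)}} - \frac{112}{-74} = \frac{\left(-7\right) \sqrt{-13}}{-21} - \frac{112}{-74} = - 7 i \sqrt{13} \left(- \frac{1}{21}\right) - - \frac{56}{37} = - 7 i \sqrt{13} \left(- \frac{1}{21}\right) + \frac{56}{37} = \frac{i \sqrt{13}}{3} + \frac{56}{37} = \frac{56}{37} + \frac{i \sqrt{13}}{3}$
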